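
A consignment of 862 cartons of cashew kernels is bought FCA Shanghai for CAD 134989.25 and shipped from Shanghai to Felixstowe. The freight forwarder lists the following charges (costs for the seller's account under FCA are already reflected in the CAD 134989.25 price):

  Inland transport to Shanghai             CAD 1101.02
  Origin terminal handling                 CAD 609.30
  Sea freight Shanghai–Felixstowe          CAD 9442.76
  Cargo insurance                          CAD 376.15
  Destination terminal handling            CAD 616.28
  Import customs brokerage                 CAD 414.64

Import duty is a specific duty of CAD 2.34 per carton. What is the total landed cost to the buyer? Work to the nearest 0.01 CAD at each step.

Total landed cost: CAD 148465.46

FCA: the seller delivers export-cleared goods to the carrier; the buyer bears costs from that point.
Already in the invoice (seller's account under FCA): inland to port — exclude.
CIF value = FCA price + origin terminal + freight + insurance = 134989.25 + 609.30 + 9442.76 + 376.15 = 145417.46
Import duty = 862 × 2.34 = 2017.08
Buyer bears: origin terminal 609.30 + freight 9442.76 + insurance 376.15 + destination terminal 616.28 + brokerage 414.64 + duty 2017.08 = 13476.21
Landed cost = invoice 134989.25 + 13476.21 = 148465.46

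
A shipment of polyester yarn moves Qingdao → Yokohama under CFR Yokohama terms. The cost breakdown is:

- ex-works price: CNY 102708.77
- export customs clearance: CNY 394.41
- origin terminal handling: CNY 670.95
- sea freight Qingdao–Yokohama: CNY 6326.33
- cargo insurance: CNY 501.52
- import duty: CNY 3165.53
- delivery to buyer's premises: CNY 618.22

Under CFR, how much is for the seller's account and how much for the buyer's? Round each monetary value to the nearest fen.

Seller: CNY 110100.46; buyer: CNY 4285.27

CFR: the seller pays costs through ocean freight to the destination port, but not insurance.
Seller's account: goods 102708.77 + export clearance 394.41 + origin terminal 670.95 + freight 6326.33 = 110100.46
Buyer's account: insurance 501.52 + duty 3165.53 + delivery 618.22 = 4285.27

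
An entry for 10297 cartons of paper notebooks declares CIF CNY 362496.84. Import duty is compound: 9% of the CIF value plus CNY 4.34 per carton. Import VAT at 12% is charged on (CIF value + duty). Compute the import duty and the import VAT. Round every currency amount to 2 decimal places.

Import duty: CNY 77313.70; import VAT: CNY 52777.26

Ad valorem component: 362496.84 × 9% = 32624.72
Specific component: 10297 × 4.34 = 44688.98
Import duty = 32624.72 + 44688.98 = 77313.70
VAT base = CIF + duty = 362496.84 + 77313.70 = 439810.54
Import VAT = 439810.54 × 12% = 52777.26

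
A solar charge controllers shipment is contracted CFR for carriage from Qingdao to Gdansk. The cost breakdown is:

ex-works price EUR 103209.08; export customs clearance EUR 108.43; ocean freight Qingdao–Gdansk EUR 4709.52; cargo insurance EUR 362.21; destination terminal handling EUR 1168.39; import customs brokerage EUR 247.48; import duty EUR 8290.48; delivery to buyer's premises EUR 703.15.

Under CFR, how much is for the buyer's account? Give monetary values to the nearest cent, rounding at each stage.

CFR: the seller pays costs through ocean freight to the destination port, but not insurance.
Seller's account: goods 103209.08 + export clearance 108.43 + freight 4709.52 = 108027.03
Buyer's account: insurance 362.21 + destination terminal 1168.39 + brokerage 247.48 + duty 8290.48 + delivery 703.15 = 10771.71

Buyer's account: EUR 10771.71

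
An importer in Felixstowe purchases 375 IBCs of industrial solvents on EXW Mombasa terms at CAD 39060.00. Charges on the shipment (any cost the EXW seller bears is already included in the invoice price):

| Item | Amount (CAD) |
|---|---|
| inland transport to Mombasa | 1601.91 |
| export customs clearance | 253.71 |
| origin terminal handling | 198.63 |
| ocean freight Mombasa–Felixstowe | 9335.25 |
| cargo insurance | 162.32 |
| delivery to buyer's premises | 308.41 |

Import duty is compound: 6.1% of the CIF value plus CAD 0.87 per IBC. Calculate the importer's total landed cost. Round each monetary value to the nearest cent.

Total landed cost: CAD 54333.80

EXW: the seller makes goods available at their premises; the buyer bears all onward costs.
CIF value = EXW price + inland to port + export clearance + origin terminal + freight + insurance = 39060.00 + 1601.91 + 253.71 + 198.63 + 9335.25 + 162.32 = 50611.82
Ad valorem component: 50611.82 × 6.1% = 3087.32
Specific component: 375 × 0.87 = 326.25
Import duty = 3087.32 + 326.25 = 3413.57
Buyer bears: inland to port 1601.91 + export clearance 253.71 + origin terminal 198.63 + freight 9335.25 + insurance 162.32 + delivery 308.41 + duty 3413.57 = 15273.80
Landed cost = invoice 39060.00 + 15273.80 = 54333.80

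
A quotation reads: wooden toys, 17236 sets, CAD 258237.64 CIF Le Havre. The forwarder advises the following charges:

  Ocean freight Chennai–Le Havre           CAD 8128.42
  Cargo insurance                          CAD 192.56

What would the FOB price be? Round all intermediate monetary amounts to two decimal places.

From CIF to FOB, the seller no longer bears: freight, insurance.
FOB price = 258237.64 − 8128.42 − 192.56 = 249916.66

FOB price: CAD 249916.66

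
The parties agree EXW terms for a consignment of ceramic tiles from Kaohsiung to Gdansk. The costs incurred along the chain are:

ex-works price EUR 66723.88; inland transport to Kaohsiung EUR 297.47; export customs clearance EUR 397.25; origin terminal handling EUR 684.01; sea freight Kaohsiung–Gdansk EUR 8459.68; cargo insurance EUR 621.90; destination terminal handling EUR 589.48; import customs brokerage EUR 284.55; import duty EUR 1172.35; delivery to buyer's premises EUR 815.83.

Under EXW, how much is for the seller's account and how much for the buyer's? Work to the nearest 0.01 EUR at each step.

Seller: EUR 66723.88; buyer: EUR 13322.52

EXW: the seller makes goods available at their premises; the buyer bears all onward costs.
Seller's account: goods 66723.88 = 66723.88
Buyer's account: inland to port 297.47 + export clearance 397.25 + origin terminal 684.01 + freight 8459.68 + insurance 621.90 + destination terminal 589.48 + brokerage 284.55 + duty 1172.35 + delivery 815.83 = 13322.52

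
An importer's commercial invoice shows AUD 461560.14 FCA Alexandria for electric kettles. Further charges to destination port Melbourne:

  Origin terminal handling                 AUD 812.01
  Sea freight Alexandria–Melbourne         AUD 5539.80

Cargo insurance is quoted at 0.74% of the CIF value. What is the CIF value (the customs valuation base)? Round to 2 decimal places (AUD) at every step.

CIF value: AUD 471400.31

Let C be the CIF value. C = FCA price + pre-shipment costs + freight + 0.74% × C
C − 0.74% × C = 461560.14 + 812.01 + 5539.80
0.9926 × C = 467911.95
C = 467911.95 / 0.9926 = 471400.31
Insurance premium = 0.74% × 471400.31 = 3488.36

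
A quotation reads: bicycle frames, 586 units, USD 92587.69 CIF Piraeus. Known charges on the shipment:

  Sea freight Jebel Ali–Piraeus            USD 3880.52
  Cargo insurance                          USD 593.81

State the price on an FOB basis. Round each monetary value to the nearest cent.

FOB price: USD 88113.36

From CIF to FOB, the seller no longer bears: freight, insurance.
FOB price = 92587.69 − 3880.52 − 593.81 = 88113.36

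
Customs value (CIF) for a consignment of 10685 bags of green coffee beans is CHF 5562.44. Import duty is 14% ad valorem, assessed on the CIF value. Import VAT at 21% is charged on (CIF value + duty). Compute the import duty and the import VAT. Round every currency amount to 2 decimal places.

Import duty = 5562.44 × 14% = 778.74
VAT base = CIF + duty = 5562.44 + 778.74 = 6341.18
Import VAT = 6341.18 × 21% = 1331.65

Import duty: CHF 778.74; import VAT: CHF 1331.65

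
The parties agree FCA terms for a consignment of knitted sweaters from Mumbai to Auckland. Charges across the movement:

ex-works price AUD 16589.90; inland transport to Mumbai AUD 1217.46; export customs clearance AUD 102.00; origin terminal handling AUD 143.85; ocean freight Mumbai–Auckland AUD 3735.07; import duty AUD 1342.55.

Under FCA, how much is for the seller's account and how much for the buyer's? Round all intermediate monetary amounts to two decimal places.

FCA: the seller delivers export-cleared goods to the carrier; the buyer bears costs from that point.
Seller's account: goods 16589.90 + inland to port 1217.46 + export clearance 102.00 = 17909.36
Buyer's account: origin terminal 143.85 + freight 3735.07 + duty 1342.55 = 5221.47

Seller: AUD 17909.36; buyer: AUD 5221.47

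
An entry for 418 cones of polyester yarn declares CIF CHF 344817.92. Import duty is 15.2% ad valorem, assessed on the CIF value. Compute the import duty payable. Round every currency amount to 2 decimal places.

Import duty: CHF 52412.32

Import duty = 344817.92 × 15.2% = 52412.32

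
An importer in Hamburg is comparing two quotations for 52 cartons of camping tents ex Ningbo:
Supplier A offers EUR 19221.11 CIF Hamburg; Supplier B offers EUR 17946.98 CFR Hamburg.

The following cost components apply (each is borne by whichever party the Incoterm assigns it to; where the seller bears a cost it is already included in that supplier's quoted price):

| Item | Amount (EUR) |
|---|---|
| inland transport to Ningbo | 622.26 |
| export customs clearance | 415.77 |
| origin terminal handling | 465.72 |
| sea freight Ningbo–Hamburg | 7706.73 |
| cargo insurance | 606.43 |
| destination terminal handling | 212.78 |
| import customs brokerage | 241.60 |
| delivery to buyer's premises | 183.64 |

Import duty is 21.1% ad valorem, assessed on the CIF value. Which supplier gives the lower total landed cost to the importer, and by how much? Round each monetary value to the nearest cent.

Supplier B is cheaper by EUR 808.58

Supplier A (CIF):
The CIF price already equals the CIF value: 19221.11
Import duty = 19221.11 × 21.1% = 4055.65
Buyer bears (A): 212.78 + 241.60 + 183.64 = 638.02
Landed cost (A) = invoice 19221.11 + 638.02 + duty 4055.65 = 23914.78
Supplier B (CFR):
CIF value = CFR price + insurance = 17946.98 + 606.43 = 18553.41
Import duty = 18553.41 × 21.1% = 3914.77
Buyer bears (B): 606.43 + 212.78 + 241.60 + 183.64 = 1244.45
Landed cost (B) = invoice 17946.98 + 1244.45 + duty 3914.77 = 23106.20
Difference = |23914.78 − 23106.20| = 808.58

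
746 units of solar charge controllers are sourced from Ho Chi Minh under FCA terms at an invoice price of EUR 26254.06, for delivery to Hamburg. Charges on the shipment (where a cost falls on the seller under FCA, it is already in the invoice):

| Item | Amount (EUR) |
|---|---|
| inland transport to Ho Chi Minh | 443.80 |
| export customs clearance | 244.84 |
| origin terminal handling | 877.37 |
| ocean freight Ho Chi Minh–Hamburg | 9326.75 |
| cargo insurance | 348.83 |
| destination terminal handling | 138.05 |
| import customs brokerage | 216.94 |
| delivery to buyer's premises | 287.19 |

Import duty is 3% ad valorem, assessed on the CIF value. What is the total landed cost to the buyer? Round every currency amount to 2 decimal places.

Total landed cost: EUR 38553.40

FCA: the seller delivers export-cleared goods to the carrier; the buyer bears costs from that point.
Already in the invoice (seller's account under FCA): inland to port, export clearance — exclude.
CIF value = FCA price + origin terminal + freight + insurance = 26254.06 + 877.37 + 9326.75 + 348.83 = 36807.01
Import duty = 36807.01 × 3% = 1104.21
Buyer bears: origin terminal 877.37 + freight 9326.75 + insurance 348.83 + destination terminal 138.05 + brokerage 216.94 + delivery 287.19 + duty 1104.21 = 12299.34
Landed cost = invoice 26254.06 + 12299.34 = 38553.40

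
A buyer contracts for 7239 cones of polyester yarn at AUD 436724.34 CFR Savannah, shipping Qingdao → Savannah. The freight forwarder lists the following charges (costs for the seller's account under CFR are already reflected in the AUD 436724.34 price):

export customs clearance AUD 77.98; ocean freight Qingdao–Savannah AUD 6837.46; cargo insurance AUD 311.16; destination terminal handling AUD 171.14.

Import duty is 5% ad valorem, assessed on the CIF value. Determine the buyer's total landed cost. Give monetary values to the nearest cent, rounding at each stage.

Total landed cost: AUD 459058.42

CFR: the seller pays costs through ocean freight to the destination port, but not insurance.
Already in the invoice (seller's account under CFR): export clearance, freight — exclude.
CIF value = CFR price + insurance = 436724.34 + 311.16 = 437035.50
Import duty = 437035.50 × 5% = 21851.78
Buyer bears: insurance 311.16 + destination terminal 171.14 + duty 21851.78 = 22334.08
Landed cost = invoice 436724.34 + 22334.08 = 459058.42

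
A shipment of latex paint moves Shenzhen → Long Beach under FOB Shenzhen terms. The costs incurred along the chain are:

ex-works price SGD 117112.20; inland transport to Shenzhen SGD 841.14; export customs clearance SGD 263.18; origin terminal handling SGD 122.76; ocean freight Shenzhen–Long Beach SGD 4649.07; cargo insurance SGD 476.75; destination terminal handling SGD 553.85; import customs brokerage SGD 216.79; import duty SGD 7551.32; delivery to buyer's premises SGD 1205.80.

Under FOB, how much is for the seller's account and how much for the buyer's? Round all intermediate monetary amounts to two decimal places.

Seller: SGD 118339.28; buyer: SGD 14653.58

FOB: the seller bears costs until goods are on board at the origin port; the buyer bears freight, insurance and all costs thereafter.
Seller's account: goods 117112.20 + inland to port 841.14 + export clearance 263.18 + origin terminal 122.76 = 118339.28
Buyer's account: freight 4649.07 + insurance 476.75 + destination terminal 553.85 + brokerage 216.79 + duty 7551.32 + delivery 1205.80 = 14653.58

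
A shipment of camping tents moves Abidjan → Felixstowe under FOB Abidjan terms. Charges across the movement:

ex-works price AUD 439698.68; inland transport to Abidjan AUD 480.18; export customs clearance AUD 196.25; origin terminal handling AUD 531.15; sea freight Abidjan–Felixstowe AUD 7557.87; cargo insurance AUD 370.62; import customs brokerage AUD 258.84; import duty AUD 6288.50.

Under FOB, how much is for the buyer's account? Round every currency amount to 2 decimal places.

FOB: the seller bears costs until goods are on board at the origin port; the buyer bears freight, insurance and all costs thereafter.
Seller's account: goods 439698.68 + inland to port 480.18 + export clearance 196.25 + origin terminal 531.15 = 440906.26
Buyer's account: freight 7557.87 + insurance 370.62 + brokerage 258.84 + duty 6288.50 = 14475.83

Buyer's account: AUD 14475.83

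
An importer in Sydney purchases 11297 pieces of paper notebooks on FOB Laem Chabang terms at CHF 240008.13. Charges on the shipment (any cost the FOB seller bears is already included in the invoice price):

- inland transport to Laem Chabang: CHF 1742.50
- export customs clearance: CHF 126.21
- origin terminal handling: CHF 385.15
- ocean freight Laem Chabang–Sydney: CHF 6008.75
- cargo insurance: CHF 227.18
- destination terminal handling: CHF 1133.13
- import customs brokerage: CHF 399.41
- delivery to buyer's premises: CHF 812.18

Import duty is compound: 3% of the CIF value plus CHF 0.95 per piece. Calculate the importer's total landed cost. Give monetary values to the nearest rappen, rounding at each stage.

Total landed cost: CHF 266708.25

FOB: the seller bears costs until goods are on board at the origin port; the buyer bears freight, insurance and all costs thereafter.
Already in the invoice (seller's account under FOB): inland to port, export clearance, origin terminal — exclude.
CIF value = FOB price + freight + insurance = 240008.13 + 6008.75 + 227.18 = 246244.06
Ad valorem component: 246244.06 × 3% = 7387.32
Specific component: 11297 × 0.95 = 10732.15
Import duty = 7387.32 + 10732.15 = 18119.47
Buyer bears: freight 6008.75 + insurance 227.18 + destination terminal 1133.13 + brokerage 399.41 + delivery 812.18 + duty 18119.47 = 26700.12
Landed cost = invoice 240008.13 + 26700.12 = 266708.25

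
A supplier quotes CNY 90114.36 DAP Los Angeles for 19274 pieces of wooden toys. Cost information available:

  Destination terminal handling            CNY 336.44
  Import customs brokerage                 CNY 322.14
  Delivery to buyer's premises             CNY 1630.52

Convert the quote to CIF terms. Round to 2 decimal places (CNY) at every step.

CIF price: CNY 88147.40

Not relevant to the conversion: brokerage — on the buyer under both terms; not part of either seller's price.
From DAP to CIF, the seller no longer bears: destination terminal, delivery.
CIF price = 90114.36 − 336.44 − 1630.52 = 88147.40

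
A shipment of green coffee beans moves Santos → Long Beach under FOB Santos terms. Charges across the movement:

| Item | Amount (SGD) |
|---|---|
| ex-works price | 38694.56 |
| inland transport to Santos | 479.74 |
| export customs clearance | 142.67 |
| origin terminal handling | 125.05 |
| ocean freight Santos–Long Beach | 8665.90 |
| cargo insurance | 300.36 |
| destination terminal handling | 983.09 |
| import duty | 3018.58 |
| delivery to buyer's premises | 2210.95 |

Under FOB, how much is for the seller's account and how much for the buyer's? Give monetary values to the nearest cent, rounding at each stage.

Seller: SGD 39442.02; buyer: SGD 15178.88

FOB: the seller bears costs until goods are on board at the origin port; the buyer bears freight, insurance and all costs thereafter.
Seller's account: goods 38694.56 + inland to port 479.74 + export clearance 142.67 + origin terminal 125.05 = 39442.02
Buyer's account: freight 8665.90 + insurance 300.36 + destination terminal 983.09 + duty 3018.58 + delivery 2210.95 = 15178.88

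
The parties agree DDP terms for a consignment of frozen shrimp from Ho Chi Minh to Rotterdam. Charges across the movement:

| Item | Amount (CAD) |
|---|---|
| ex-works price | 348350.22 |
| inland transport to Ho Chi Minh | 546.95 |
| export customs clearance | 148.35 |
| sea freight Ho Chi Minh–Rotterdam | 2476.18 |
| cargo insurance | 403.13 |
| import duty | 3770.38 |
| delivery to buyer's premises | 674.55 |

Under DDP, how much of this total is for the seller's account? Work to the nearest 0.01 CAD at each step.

DDP: the seller bears all costs including import duty.
Seller's account: goods 348350.22 + inland to port 546.95 + export clearance 148.35 + freight 2476.18 + insurance 403.13 + duty 3770.38 + delivery 674.55 = 356369.76
Buyer's account: 0.00

Seller's account: CAD 356369.76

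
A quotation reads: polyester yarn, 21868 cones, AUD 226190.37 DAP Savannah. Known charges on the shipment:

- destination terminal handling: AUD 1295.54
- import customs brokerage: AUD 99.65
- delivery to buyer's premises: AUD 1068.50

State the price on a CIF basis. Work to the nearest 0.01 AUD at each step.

CIF price: AUD 223826.33

Not relevant to the conversion: brokerage — on the buyer under both terms; not part of either seller's price.
From DAP to CIF, the seller no longer bears: destination terminal, delivery.
CIF price = 226190.37 − 1295.54 − 1068.50 = 223826.33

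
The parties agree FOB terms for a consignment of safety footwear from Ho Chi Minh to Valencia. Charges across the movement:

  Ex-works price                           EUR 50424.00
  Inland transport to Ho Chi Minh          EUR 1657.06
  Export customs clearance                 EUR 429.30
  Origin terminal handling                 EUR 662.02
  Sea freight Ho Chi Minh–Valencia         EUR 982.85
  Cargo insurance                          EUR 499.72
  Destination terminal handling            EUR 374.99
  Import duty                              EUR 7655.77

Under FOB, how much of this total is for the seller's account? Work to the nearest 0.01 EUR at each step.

Seller's account: EUR 53172.38

FOB: the seller bears costs until goods are on board at the origin port; the buyer bears freight, insurance and all costs thereafter.
Seller's account: goods 50424.00 + inland to port 1657.06 + export clearance 429.30 + origin terminal 662.02 = 53172.38
Buyer's account: freight 982.85 + insurance 499.72 + destination terminal 374.99 + duty 7655.77 = 9513.33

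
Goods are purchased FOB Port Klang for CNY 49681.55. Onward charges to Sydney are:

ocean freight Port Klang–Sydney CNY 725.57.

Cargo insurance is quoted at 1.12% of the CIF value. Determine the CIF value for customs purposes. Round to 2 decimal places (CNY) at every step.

Let C be the CIF value. C = FOB price + freight + 1.12% × C
C − 1.12% × C = 49681.55 + 725.57
0.9888 × C = 50407.12
C = 50407.12 / 0.9888 = 50978.07
Insurance premium = 1.12% × 50978.07 = 570.95

CIF value: CNY 50978.07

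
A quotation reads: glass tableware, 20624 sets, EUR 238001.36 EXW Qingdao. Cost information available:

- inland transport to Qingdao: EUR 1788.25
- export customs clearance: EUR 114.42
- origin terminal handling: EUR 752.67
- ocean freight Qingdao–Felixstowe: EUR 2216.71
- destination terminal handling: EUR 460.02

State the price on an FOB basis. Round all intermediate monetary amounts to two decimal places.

Not relevant to the conversion: freight, destination terminal — on the buyer under both terms; not part of either seller's price.
From EXW to FOB, the seller additionally bears: inland to port, export clearance, origin terminal.
FOB price = 238001.36 + 1788.25 + 114.42 + 752.67 = 240656.70

FOB price: EUR 240656.70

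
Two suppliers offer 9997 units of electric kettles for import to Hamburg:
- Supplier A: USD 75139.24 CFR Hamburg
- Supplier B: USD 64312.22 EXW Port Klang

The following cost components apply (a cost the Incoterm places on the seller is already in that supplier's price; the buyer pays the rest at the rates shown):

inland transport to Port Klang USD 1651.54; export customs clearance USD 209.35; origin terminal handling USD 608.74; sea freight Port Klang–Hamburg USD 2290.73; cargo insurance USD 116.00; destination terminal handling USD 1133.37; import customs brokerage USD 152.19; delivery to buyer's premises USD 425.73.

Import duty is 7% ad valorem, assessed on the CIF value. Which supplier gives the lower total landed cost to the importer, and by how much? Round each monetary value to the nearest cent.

Supplier B is cheaper by USD 6491.33

Supplier A (CFR):
CIF value = CFR price + insurance = 75139.24 + 116.00 = 75255.24
Import duty = 75255.24 × 7% = 5267.87
Buyer bears (A): 116.00 + 1133.37 + 152.19 + 425.73 = 1827.29
Landed cost (A) = invoice 75139.24 + 1827.29 + duty 5267.87 = 82234.40
Supplier B (EXW):
CIF value = EXW price + inland to port + export clearance + origin terminal + freight + insurance = 64312.22 + 1651.54 + 209.35 + 608.74 + 2290.73 + 116.00 = 69188.58
Import duty = 69188.58 × 7% = 4843.20
Buyer bears (B): 1651.54 + 209.35 + 608.74 + 2290.73 + 116.00 + 1133.37 + 152.19 + 425.73 = 6587.65
Landed cost (B) = invoice 64312.22 + 6587.65 + duty 4843.20 = 75743.07
Difference = |82234.40 − 75743.07| = 6491.33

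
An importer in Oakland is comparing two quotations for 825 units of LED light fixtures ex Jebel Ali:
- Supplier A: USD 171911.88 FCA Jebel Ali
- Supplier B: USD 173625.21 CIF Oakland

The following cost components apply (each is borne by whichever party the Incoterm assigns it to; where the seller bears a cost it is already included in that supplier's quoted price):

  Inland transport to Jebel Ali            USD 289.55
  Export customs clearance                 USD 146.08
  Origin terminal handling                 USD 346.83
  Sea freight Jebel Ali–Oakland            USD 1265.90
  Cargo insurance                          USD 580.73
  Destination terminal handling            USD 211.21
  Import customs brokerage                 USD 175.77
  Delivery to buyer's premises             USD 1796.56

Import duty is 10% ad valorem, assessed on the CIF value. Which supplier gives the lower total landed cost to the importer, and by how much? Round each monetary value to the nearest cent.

Supplier B is cheaper by USD 528.14

Supplier A (FCA):
CIF value = FCA price + origin terminal + freight + insurance = 171911.88 + 346.83 + 1265.90 + 580.73 = 174105.34
Import duty = 174105.34 × 10% = 17410.53
Buyer bears (A): 346.83 + 1265.90 + 580.73 + 211.21 + 175.77 + 1796.56 = 4377.00
Landed cost (A) = invoice 171911.88 + 4377.00 + duty 17410.53 = 193699.41
Supplier B (CIF):
The CIF price already equals the CIF value: 173625.21
Import duty = 173625.21 × 10% = 17362.52
Buyer bears (B): 211.21 + 175.77 + 1796.56 = 2183.54
Landed cost (B) = invoice 173625.21 + 2183.54 + duty 17362.52 = 193171.27
Difference = |193699.41 − 193171.27| = 528.14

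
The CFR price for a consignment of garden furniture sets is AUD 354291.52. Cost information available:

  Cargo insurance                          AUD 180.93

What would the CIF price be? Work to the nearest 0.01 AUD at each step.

CIF price: AUD 354472.45

From CFR to CIF, the seller additionally bears: insurance.
CIF price = 354291.52 + 180.93 = 354472.45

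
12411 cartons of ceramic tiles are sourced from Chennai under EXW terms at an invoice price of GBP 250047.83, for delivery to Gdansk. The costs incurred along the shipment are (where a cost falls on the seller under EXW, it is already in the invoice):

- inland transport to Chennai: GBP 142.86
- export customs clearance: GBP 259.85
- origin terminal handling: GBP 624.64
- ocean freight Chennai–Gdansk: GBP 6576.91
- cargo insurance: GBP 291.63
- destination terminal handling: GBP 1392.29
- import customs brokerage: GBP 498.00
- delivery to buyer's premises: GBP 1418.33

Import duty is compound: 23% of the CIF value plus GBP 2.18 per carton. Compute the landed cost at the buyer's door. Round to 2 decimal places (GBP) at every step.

EXW: the seller makes goods available at their premises; the buyer bears all onward costs.
CIF value = EXW price + inland to port + export clearance + origin terminal + freight + insurance = 250047.83 + 142.86 + 259.85 + 624.64 + 6576.91 + 291.63 = 257943.72
Ad valorem component: 257943.72 × 23% = 59327.06
Specific component: 12411 × 2.18 = 27055.98
Import duty = 59327.06 + 27055.98 = 86383.04
Buyer bears: inland to port 142.86 + export clearance 259.85 + origin terminal 624.64 + freight 6576.91 + insurance 291.63 + destination terminal 1392.29 + brokerage 498.00 + delivery 1418.33 + duty 86383.04 = 97587.55
Landed cost = invoice 250047.83 + 97587.55 = 347635.38

Total landed cost: GBP 347635.38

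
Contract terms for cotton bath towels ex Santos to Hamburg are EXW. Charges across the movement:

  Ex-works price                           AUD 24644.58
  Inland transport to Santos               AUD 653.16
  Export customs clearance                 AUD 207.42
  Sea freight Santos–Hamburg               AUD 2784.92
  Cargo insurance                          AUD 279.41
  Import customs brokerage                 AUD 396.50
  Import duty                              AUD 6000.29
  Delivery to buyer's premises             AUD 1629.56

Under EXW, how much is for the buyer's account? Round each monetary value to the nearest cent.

Buyer's account: AUD 11951.26

EXW: the seller makes goods available at their premises; the buyer bears all onward costs.
Seller's account: goods 24644.58 = 24644.58
Buyer's account: inland to port 653.16 + export clearance 207.42 + freight 2784.92 + insurance 279.41 + brokerage 396.50 + duty 6000.29 + delivery 1629.56 = 11951.26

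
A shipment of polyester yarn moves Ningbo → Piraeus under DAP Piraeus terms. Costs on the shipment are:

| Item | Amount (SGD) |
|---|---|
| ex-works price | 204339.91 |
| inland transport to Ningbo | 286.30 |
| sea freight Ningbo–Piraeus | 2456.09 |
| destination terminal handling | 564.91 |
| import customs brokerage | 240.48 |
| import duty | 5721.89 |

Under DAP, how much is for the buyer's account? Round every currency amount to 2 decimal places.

DAP: the seller bears all costs to the named destination except import duty and clearance.
Seller's account: goods 204339.91 + inland to port 286.30 + freight 2456.09 + destination terminal 564.91 = 207647.21
Buyer's account: brokerage 240.48 + duty 5721.89 = 5962.37

Buyer's account: SGD 5962.37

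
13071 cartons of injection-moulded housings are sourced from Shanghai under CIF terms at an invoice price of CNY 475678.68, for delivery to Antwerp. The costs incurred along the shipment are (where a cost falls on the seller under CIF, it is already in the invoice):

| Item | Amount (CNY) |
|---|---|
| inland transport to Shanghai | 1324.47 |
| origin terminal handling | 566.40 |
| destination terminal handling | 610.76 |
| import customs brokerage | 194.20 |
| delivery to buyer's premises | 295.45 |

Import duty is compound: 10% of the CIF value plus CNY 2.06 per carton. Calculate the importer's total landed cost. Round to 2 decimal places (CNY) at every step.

CIF: the seller pays costs through ocean freight and marine insurance to the destination port.
Already in the invoice (seller's account under CIF): inland to port, origin terminal — exclude.
The CIF price already equals the CIF value: 475678.68
Ad valorem component: 475678.68 × 10% = 47567.87
Specific component: 13071 × 2.06 = 26926.26
Import duty = 47567.87 + 26926.26 = 74494.13
Buyer bears: destination terminal 610.76 + brokerage 194.20 + delivery 295.45 + duty 74494.13 = 75594.54
Landed cost = invoice 475678.68 + 75594.54 = 551273.22

Total landed cost: CNY 551273.22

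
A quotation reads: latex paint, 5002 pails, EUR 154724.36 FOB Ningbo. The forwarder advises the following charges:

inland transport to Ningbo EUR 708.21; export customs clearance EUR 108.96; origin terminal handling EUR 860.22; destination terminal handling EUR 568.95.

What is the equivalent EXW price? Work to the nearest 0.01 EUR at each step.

EXW price: EUR 153046.97

Not relevant to the conversion: destination terminal — on the buyer under both terms; not part of either seller's price.
From FOB to EXW, the seller no longer bears: inland to port, export clearance, origin terminal.
EXW price = 154724.36 − 708.21 − 108.96 − 860.22 = 153046.97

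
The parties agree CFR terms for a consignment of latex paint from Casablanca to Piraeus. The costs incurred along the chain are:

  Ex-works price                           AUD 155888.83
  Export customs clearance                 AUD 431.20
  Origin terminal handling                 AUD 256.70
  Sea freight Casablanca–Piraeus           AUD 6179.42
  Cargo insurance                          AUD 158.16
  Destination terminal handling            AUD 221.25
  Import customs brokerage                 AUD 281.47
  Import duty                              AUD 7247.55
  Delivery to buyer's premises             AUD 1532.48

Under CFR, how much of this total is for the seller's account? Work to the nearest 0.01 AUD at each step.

CFR: the seller pays costs through ocean freight to the destination port, but not insurance.
Seller's account: goods 155888.83 + export clearance 431.20 + origin terminal 256.70 + freight 6179.42 = 162756.15
Buyer's account: insurance 158.16 + destination terminal 221.25 + brokerage 281.47 + duty 7247.55 + delivery 1532.48 = 9440.91

Seller's account: AUD 162756.15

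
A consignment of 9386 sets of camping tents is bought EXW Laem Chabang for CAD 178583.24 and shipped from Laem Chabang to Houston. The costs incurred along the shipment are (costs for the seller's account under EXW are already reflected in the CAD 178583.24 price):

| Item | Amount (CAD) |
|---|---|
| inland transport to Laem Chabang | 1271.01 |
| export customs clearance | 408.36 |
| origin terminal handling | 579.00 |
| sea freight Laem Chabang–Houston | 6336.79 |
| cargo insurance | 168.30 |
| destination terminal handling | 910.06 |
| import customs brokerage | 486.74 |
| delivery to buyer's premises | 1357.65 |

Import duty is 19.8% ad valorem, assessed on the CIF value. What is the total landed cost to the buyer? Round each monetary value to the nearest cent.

EXW: the seller makes goods available at their premises; the buyer bears all onward costs.
CIF value = EXW price + inland to port + export clearance + origin terminal + freight + insurance = 178583.24 + 1271.01 + 408.36 + 579.00 + 6336.79 + 168.30 = 187346.70
Import duty = 187346.70 × 19.8% = 37094.65
Buyer bears: inland to port 1271.01 + export clearance 408.36 + origin terminal 579.00 + freight 6336.79 + insurance 168.30 + destination terminal 910.06 + brokerage 486.74 + delivery 1357.65 + duty 37094.65 = 48612.56
Landed cost = invoice 178583.24 + 48612.56 = 227195.80

Total landed cost: CAD 227195.80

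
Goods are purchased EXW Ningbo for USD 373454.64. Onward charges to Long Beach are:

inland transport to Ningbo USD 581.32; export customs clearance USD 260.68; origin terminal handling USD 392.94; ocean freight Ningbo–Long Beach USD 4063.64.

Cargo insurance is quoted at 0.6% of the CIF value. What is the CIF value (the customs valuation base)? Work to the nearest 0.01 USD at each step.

CIF value: USD 381039.46

Let C be the CIF value. C = EXW price + pre-shipment costs + freight + 0.6% × C
C − 0.6% × C = 373454.64 + 581.32 + 260.68 + 392.94 + 4063.64
0.994 × C = 378753.22
C = 378753.22 / 0.994 = 381039.46
Insurance premium = 0.6% × 381039.46 = 2286.24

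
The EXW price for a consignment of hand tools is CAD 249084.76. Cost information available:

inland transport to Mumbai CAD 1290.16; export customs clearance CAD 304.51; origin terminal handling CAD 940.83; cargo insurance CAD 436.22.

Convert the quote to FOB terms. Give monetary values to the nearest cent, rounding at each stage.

FOB price: CAD 251620.26

Not relevant to the conversion: insurance — on the buyer under both terms; not part of either seller's price.
From EXW to FOB, the seller additionally bears: inland to port, export clearance, origin terminal.
FOB price = 249084.76 + 1290.16 + 304.51 + 940.83 = 251620.26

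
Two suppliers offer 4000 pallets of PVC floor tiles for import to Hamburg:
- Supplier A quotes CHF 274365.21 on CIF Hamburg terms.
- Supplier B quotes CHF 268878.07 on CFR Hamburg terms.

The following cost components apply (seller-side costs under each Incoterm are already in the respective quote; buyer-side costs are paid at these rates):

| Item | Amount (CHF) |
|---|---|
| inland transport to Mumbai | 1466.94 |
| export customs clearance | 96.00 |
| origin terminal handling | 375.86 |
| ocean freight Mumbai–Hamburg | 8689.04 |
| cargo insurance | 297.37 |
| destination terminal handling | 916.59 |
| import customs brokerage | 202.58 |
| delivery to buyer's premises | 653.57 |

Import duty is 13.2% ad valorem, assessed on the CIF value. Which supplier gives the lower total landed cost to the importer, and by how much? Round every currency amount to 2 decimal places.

Supplier A (CIF):
The CIF price already equals the CIF value: 274365.21
Import duty = 274365.21 × 13.2% = 36216.21
Buyer bears (A): 916.59 + 202.58 + 653.57 = 1772.74
Landed cost (A) = invoice 274365.21 + 1772.74 + duty 36216.21 = 312354.16
Supplier B (CFR):
CIF value = CFR price + insurance = 268878.07 + 297.37 = 269175.44
Import duty = 269175.44 × 13.2% = 35531.16
Buyer bears (B): 297.37 + 916.59 + 202.58 + 653.57 = 2070.11
Landed cost (B) = invoice 268878.07 + 2070.11 + duty 35531.16 = 306479.34
Difference = |312354.16 − 306479.34| = 5874.82

Supplier B is cheaper by CHF 5874.82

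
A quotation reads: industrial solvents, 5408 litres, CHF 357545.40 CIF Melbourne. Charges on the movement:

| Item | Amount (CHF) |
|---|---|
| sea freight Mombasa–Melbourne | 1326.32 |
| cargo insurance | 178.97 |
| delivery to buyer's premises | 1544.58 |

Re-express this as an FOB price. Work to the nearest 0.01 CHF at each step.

FOB price: CHF 356040.11

Not relevant to the conversion: delivery — on the buyer under both terms; not part of either seller's price.
From CIF to FOB, the seller no longer bears: freight, insurance.
FOB price = 357545.40 − 1326.32 − 178.97 = 356040.11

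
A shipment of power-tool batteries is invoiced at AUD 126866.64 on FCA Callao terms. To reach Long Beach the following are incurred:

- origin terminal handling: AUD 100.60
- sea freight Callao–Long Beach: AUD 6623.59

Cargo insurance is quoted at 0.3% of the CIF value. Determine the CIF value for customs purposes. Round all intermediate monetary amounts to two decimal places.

CIF value: AUD 133992.81

Let C be the CIF value. C = FCA price + pre-shipment costs + freight + 0.3% × C
C − 0.3% × C = 126866.64 + 100.60 + 6623.59
0.997 × C = 133590.83
C = 133590.83 / 0.997 = 133992.81
Insurance premium = 0.3% × 133992.81 = 401.98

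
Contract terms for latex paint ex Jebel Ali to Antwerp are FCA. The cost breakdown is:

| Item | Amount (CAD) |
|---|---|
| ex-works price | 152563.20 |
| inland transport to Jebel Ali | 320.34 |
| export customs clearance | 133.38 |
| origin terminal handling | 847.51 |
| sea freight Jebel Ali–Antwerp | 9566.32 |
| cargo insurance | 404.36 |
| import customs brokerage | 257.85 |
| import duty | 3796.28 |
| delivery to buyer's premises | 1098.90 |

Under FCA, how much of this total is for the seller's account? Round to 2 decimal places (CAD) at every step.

Seller's account: CAD 153016.92

FCA: the seller delivers export-cleared goods to the carrier; the buyer bears costs from that point.
Seller's account: goods 152563.20 + inland to port 320.34 + export clearance 133.38 = 153016.92
Buyer's account: origin terminal 847.51 + freight 9566.32 + insurance 404.36 + brokerage 257.85 + duty 3796.28 + delivery 1098.90 = 15971.22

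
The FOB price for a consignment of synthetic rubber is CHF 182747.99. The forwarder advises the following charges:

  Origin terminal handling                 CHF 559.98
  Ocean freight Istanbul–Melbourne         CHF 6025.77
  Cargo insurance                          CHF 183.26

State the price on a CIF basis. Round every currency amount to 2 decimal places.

Not relevant to the conversion: origin terminal — on the seller under both FOB and CIF; already in the FOB price and stays in the CIF price.
From FOB to CIF, the seller additionally bears: freight, insurance.
CIF price = 182747.99 + 6025.77 + 183.26 = 188957.02

CIF price: CHF 188957.02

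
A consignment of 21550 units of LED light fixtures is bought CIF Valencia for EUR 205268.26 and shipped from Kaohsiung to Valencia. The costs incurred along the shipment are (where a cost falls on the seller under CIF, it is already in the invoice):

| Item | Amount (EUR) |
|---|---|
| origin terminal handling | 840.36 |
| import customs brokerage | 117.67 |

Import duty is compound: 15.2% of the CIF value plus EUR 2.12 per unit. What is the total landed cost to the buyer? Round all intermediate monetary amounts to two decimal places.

Total landed cost: EUR 282272.71

CIF: the seller pays costs through ocean freight and marine insurance to the destination port.
Already in the invoice (seller's account under CIF): origin terminal — exclude.
The CIF price already equals the CIF value: 205268.26
Ad valorem component: 205268.26 × 15.2% = 31200.78
Specific component: 21550 × 2.12 = 45686.00
Import duty = 31200.78 + 45686.00 = 76886.78
Buyer bears: brokerage 117.67 + duty 76886.78 = 77004.45
Landed cost = invoice 205268.26 + 77004.45 = 282272.71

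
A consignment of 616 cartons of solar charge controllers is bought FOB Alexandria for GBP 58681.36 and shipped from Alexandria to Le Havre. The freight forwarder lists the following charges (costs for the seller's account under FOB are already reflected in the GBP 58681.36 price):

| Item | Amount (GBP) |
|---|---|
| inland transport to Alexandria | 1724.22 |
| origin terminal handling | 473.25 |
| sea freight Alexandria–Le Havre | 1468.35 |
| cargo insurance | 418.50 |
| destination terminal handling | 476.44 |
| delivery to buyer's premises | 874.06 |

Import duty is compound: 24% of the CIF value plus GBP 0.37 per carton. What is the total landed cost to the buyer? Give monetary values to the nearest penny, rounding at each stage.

Total landed cost: GBP 76683.00

FOB: the seller bears costs until goods are on board at the origin port; the buyer bears freight, insurance and all costs thereafter.
Already in the invoice (seller's account under FOB): inland to port, origin terminal — exclude.
CIF value = FOB price + freight + insurance = 58681.36 + 1468.35 + 418.50 = 60568.21
Ad valorem component: 60568.21 × 24% = 14536.37
Specific component: 616 × 0.37 = 227.92
Import duty = 14536.37 + 227.92 = 14764.29
Buyer bears: freight 1468.35 + insurance 418.50 + destination terminal 476.44 + delivery 874.06 + duty 14764.29 = 18001.64
Landed cost = invoice 58681.36 + 18001.64 = 76683.00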